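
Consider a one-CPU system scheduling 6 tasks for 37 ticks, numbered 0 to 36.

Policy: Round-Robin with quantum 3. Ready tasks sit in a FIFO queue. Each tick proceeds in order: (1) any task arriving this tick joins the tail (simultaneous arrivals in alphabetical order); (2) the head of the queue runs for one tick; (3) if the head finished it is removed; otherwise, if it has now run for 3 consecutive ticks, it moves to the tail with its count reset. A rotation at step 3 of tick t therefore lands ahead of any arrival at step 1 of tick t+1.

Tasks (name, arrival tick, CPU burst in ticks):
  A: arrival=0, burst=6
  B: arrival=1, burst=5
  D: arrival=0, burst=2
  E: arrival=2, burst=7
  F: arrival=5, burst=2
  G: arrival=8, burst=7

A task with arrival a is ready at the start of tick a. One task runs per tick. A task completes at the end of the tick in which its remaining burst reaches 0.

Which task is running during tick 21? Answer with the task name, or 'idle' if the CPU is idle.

running at tick 21 = E

t=0: queue=[A,D] q_used=0 → run A
t=1: queue=[A,D,B] q_used=1 → run A
t=2: queue=[A,D,B,E] q_used=2 → run A
t=3: queue=[D,B,E,A] q_used=0 → run D
t=4: queue=[D,B,E,A] q_used=1 → run D
t=5: queue=[B,E,A,F] q_used=0 → run B
t=6: queue=[B,E,A,F] q_used=1 → run B
t=7: queue=[B,E,A,F] q_used=2 → run B
t=8: queue=[E,A,F,B,G] q_used=0 → run E
t=9: queue=[E,A,F,B,G] q_used=1 → run E
t=10: queue=[E,A,F,B,G] q_used=2 → run E
t=11: queue=[A,F,B,G,E] q_used=0 → run A
t=12: queue=[A,F,B,G,E] q_used=1 → run A
t=13: queue=[A,F,B,G,E] q_used=2 → run A
t=14: queue=[F,B,G,E] q_used=0 → run F
t=15: queue=[F,B,G,E] q_used=1 → run F
t=16: queue=[B,G,E] q_used=0 → run B
t=17: queue=[B,G,E] q_used=1 → run B
t=18: queue=[G,E] q_used=0 → run G
t=19: queue=[G,E] q_used=1 → run G
t=20: queue=[G,E] q_used=2 → run G
t=21: queue=[E,G] q_used=0 → run E
t=22: queue=[E,G] q_used=1 → run E
t=23: queue=[E,G] q_used=2 → run E
t=24: queue=[G,E] q_used=0 → run G
t=25: queue=[G,E] q_used=1 → run G
t=26: queue=[G,E] q_used=2 → run G
t=27: queue=[E,G] q_used=0 → run E
t=28: queue=[G] q_used=0 → run G
t=29: (idle)
t=30: (idle)
t=31: (idle)
t=32: (idle)
t=33: (idle)
t=34: (idle)
t=35: (idle)
t=36: (idle)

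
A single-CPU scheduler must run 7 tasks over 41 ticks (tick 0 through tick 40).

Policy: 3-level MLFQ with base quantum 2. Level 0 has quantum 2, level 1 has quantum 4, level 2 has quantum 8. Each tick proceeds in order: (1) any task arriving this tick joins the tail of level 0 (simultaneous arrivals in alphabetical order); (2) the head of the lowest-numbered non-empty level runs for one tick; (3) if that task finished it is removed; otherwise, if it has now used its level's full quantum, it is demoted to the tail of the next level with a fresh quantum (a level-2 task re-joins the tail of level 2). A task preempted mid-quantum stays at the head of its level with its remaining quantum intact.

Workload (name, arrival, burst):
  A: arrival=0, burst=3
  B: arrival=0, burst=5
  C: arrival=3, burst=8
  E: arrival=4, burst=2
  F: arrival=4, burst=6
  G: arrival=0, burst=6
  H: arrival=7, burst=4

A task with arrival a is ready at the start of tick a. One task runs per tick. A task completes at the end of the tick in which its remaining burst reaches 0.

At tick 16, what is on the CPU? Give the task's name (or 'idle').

t=0: L0/L1/L2 = ABG/-/- → run A
t=1: L0/L1/L2 = ABG/-/- → run A
t=2: L0/L1/L2 = BG/A/- → run B
t=3: L0/L1/L2 = BGC/A/- → run B
t=4: L0/L1/L2 = GCEF/AB/- → run G
t=5: L0/L1/L2 = GCEF/AB/- → run G
t=6: L0/L1/L2 = CEF/ABG/- → run C
t=7: L0/L1/L2 = CEFH/ABG/- → run C
t=8: L0/L1/L2 = EFH/ABGC/- → run E
t=9: L0/L1/L2 = EFH/ABGC/- → run E
t=10: L0/L1/L2 = FH/ABGC/- → run F
t=11: L0/L1/L2 = FH/ABGC/- → run F
t=12: L0/L1/L2 = H/ABGCF/- → run H
t=13: L0/L1/L2 = H/ABGCF/- → run H
t=14: L0/L1/L2 = -/ABGCFH/- → run A
t=15: L0/L1/L2 = -/BGCFH/- → run B
t=16: L0/L1/L2 = -/BGCFH/- → run B
t=17: L0/L1/L2 = -/BGCFH/- → run B
t=18: L0/L1/L2 = -/GCFH/- → run G
t=19: L0/L1/L2 = -/GCFH/- → run G
t=20: L0/L1/L2 = -/GCFH/- → run G
t=21: L0/L1/L2 = -/GCFH/- → run G
t=22: L0/L1/L2 = -/CFH/- → run C
t=23: L0/L1/L2 = -/CFH/- → run C
t=24: L0/L1/L2 = -/CFH/- → run C
t=25: L0/L1/L2 = -/CFH/- → run C
t=26: L0/L1/L2 = -/FH/C → run F
t=27: L0/L1/L2 = -/FH/C → run F
t=28: L0/L1/L2 = -/FH/C → run F
t=29: L0/L1/L2 = -/FH/C → run F
t=30: L0/L1/L2 = -/H/C → run H
t=31: L0/L1/L2 = -/H/C → run H
t=32: L0/L1/L2 = -/-/C → run C
t=33: L0/L1/L2 = -/-/C → run C
t=34: (idle)
t=35: (idle)
t=36: (idle)
t=37: (idle)
t=38: (idle)
t=39: (idle)
t=40: (idle)

running at tick 16 = B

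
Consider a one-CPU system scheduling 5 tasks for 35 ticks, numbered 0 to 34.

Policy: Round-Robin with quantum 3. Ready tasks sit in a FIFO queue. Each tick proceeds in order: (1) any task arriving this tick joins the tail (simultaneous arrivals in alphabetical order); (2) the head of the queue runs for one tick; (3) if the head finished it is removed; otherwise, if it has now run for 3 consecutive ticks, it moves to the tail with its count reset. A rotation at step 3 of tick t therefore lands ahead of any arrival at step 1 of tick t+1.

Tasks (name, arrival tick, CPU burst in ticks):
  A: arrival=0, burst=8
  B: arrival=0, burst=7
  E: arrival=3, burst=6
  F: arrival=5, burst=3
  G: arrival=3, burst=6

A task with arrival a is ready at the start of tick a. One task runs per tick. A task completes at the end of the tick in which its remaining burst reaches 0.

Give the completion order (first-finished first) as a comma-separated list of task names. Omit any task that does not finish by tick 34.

completion order = F, A, E, G, B

t=0: queue=[A,B] q_used=0 → run A
t=1: queue=[A,B] q_used=1 → run A
t=2: queue=[A,B] q_used=2 → run A
t=3: queue=[B,A,E,G] q_used=0 → run B
t=4: queue=[B,A,E,G] q_used=1 → run B
t=5: queue=[B,A,E,G,F] q_used=2 → run B
t=6: queue=[A,E,G,F,B] q_used=0 → run A
t=7: queue=[A,E,G,F,B] q_used=1 → run A
t=8: queue=[A,E,G,F,B] q_used=2 → run A
t=9: queue=[E,G,F,B,A] q_used=0 → run E
t=10: queue=[E,G,F,B,A] q_used=1 → run E
t=11: queue=[E,G,F,B,A] q_used=2 → run E
t=12: queue=[G,F,B,A,E] q_used=0 → run G
t=13: queue=[G,F,B,A,E] q_used=1 → run G
t=14: queue=[G,F,B,A,E] q_used=2 → run G
t=15: queue=[F,B,A,E,G] q_used=0 → run F
t=16: queue=[F,B,A,E,G] q_used=1 → run F
t=17: queue=[F,B,A,E,G] q_used=2 → run F
t=18: queue=[B,A,E,G] q_used=0 → run B
t=19: queue=[B,A,E,G] q_used=1 → run B
t=20: queue=[B,A,E,G] q_used=2 → run B
t=21: queue=[A,E,G,B] q_used=0 → run A
t=22: queue=[A,E,G,B] q_used=1 → run A
t=23: queue=[E,G,B] q_used=0 → run E
t=24: queue=[E,G,B] q_used=1 → run E
t=25: queue=[E,G,B] q_used=2 → run E
t=26: queue=[G,B] q_used=0 → run G
t=27: queue=[G,B] q_used=1 → run G
t=28: queue=[G,B] q_used=2 → run G
t=29: queue=[B] q_used=0 → run B
t=30: (idle)
t=31: (idle)
t=32: (idle)
t=33: (idle)
t=34: (idle)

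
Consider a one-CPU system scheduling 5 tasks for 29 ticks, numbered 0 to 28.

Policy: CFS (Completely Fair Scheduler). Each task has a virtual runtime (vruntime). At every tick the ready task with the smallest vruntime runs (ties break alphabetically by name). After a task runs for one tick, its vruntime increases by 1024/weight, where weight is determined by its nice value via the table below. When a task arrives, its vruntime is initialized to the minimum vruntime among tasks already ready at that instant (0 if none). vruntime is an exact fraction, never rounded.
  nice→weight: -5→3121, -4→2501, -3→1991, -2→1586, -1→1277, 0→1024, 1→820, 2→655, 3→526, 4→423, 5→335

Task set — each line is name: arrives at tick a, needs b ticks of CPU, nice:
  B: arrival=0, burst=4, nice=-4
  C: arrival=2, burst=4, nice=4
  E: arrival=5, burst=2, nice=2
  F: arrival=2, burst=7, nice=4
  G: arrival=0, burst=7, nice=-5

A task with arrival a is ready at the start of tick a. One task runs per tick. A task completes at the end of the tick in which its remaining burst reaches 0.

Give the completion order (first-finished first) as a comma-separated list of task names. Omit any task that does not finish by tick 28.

t=0: vr[B=0 G=0] → run B
t=1: vr[B=1024/2501 G=0] → run G
t=2: vr[B=1024/2501 C=1024/3121 F=1024/3121 G=1024/3121] → run C
t=3: vr[B=1024/2501 C=3629056/1320183 F=1024/3121 G=1024/3121] → run F
t=4: vr[B=1024/2501 C=3629056/1320183 F=3629056/1320183 G=1024/3121] → run G
t=5: vr[B=1024/2501 C=3629056/1320183 E=1024/2501 F=3629056/1320183 G=2048/3121] → run B
t=6: vr[B=2048/2501 C=3629056/1320183 E=1024/2501 F=3629056/1320183 G=2048/3121] → run E
t=7: vr[B=2048/2501 C=3629056/1320183 E=3231744/1638155 F=3629056/1320183 G=2048/3121] → run G
t=8: vr[B=2048/2501 C=3629056/1320183 E=3231744/1638155 F=3629056/1320183 G=3072/3121] → run B
t=9: vr[B=3072/2501 C=3629056/1320183 E=3231744/1638155 F=3629056/1320183 G=3072/3121] → run G
t=10: vr[B=3072/2501 C=3629056/1320183 E=3231744/1638155 F=3629056/1320183 G=4096/3121] → run B
t=11: vr[C=3629056/1320183 E=3231744/1638155 F=3629056/1320183 G=4096/3121] → run G
t=12: vr[C=3629056/1320183 E=3231744/1638155 F=3629056/1320183 G=5120/3121] → run G
t=13: vr[C=3629056/1320183 E=3231744/1638155 F=3629056/1320183 G=6144/3121] → run G
t=14: vr[C=3629056/1320183 E=3231744/1638155 F=3629056/1320183] → run E
t=15: vr[C=3629056/1320183 F=3629056/1320183] → run C
t=16: vr[C=6824960/1320183 F=3629056/1320183] → run F
t=17: vr[C=6824960/1320183 F=6824960/1320183] → run C
t=18: vr[C=3340288/440061 F=6824960/1320183] → run F
t=19: vr[C=3340288/440061 F=3340288/440061] → run C
t=20: vr[F=3340288/440061] → run F
t=21: vr[F=13216768/1320183] → run F
t=22: vr[F=16412672/1320183] → run F
t=23: vr[F=6536192/440061] → run F
t=24: (idle)
t=25: (idle)
t=26: (idle)
t=27: (idle)
t=28: (idle)

completion order = B, G, E, C, F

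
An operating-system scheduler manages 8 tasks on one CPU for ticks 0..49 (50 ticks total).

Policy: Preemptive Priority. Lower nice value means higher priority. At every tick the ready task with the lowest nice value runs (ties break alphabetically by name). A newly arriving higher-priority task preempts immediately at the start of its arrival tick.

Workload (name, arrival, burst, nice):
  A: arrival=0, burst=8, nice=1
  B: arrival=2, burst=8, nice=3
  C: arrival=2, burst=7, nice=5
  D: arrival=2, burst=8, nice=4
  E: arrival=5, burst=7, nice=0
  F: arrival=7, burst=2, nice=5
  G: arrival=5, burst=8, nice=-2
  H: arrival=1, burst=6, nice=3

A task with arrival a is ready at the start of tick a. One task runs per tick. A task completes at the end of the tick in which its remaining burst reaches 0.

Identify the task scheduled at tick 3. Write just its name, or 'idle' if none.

t=0: ready={A} → run A
t=1: ready={A,H} → run A
t=2: ready={A,B,C,D,H} → run A
t=3: ready={A,B,C,D,H} → run A
t=4: ready={A,B,C,D,H} → run A
t=5: ready={A,B,C,D,E,G,H} → run G
t=6: ready={A,B,C,D,E,G,H} → run G
t=7: ready={A,B,C,D,E,F,G,H} → run G
t=8: ready={A,B,C,D,E,F,G,H} → run G
t=9: ready={A,B,C,D,E,F,G,H} → run G
t=10: ready={A,B,C,D,E,F,G,H} → run G
t=11: ready={A,B,C,D,E,F,G,H} → run G
t=12: ready={A,B,C,D,E,F,G,H} → run G
t=13: ready={A,B,C,D,E,F,H} → run E
t=14: ready={A,B,C,D,E,F,H} → run E
t=15: ready={A,B,C,D,E,F,H} → run E
t=16: ready={A,B,C,D,E,F,H} → run E
t=17: ready={A,B,C,D,E,F,H} → run E
t=18: ready={A,B,C,D,E,F,H} → run E
t=19: ready={A,B,C,D,E,F,H} → run E
t=20: ready={A,B,C,D,F,H} → run A
t=21: ready={A,B,C,D,F,H} → run A
t=22: ready={A,B,C,D,F,H} → run A
t=23: ready={B,C,D,F,H} → run B
t=24: ready={B,C,D,F,H} → run B
t=25: ready={B,C,D,F,H} → run B
t=26: ready={B,C,D,F,H} → run B
t=27: ready={B,C,D,F,H} → run B
t=28: ready={B,C,D,F,H} → run B
t=29: ready={B,C,D,F,H} → run B
t=30: ready={B,C,D,F,H} → run B
t=31: ready={C,D,F,H} → run H
t=32: ready={C,D,F,H} → run H
t=33: ready={C,D,F,H} → run H
t=34: ready={C,D,F,H} → run H
t=35: ready={C,D,F,H} → run H
t=36: ready={C,D,F,H} → run H
t=37: ready={C,D,F} → run D
t=38: ready={C,D,F} → run D
t=39: ready={C,D,F} → run D
t=40: ready={C,D,F} → run D
t=41: ready={C,D,F} → run D
t=42: ready={C,D,F} → run D
t=43: ready={C,D,F} → run D
t=44: ready={C,D,F} → run D
t=45: ready={C,F} → run C
t=46: ready={C,F} → run C
t=47: ready={C,F} → run C
t=48: ready={C,F} → run C
t=49: ready={C,F} → run C

running at tick 3 = A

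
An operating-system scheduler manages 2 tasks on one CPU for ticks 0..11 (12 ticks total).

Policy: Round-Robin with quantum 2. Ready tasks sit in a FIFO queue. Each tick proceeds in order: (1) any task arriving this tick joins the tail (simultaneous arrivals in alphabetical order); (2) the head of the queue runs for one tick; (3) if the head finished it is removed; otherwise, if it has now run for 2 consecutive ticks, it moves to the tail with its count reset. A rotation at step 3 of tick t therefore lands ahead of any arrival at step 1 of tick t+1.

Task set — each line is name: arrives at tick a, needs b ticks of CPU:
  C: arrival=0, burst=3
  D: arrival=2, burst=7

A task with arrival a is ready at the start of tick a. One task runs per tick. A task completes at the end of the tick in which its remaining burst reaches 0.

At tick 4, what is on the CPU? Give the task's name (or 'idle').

running at tick 4 = D

t=0: queue=[C] q_used=0 → run C
t=1: queue=[C] q_used=1 → run C
t=2: queue=[C,D] q_used=0 → run C
t=3: queue=[D] q_used=0 → run D
t=4: queue=[D] q_used=1 → run D
t=5: queue=[D] q_used=0 → run D
t=6: queue=[D] q_used=1 → run D
t=7: queue=[D] q_used=0 → run D
t=8: queue=[D] q_used=1 → run D
t=9: queue=[D] q_used=0 → run D
t=10: (idle)
t=11: (idle)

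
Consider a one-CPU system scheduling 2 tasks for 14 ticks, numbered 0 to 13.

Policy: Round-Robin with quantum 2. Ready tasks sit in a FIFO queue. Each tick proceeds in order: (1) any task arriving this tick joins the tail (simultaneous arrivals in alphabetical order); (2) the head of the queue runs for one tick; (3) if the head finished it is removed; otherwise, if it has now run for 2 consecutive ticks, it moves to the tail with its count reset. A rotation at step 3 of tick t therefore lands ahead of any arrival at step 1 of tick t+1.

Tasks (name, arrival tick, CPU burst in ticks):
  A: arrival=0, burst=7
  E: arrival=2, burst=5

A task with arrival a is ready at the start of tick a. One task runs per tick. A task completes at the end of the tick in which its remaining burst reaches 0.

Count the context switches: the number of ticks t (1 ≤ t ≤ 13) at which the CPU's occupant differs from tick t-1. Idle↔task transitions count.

context switches = 6

t=0: queue=[A] q_used=0 → run A
t=1: queue=[A] q_used=1 → run A
t=2: queue=[A,E] q_used=0 → run A
t=3: queue=[A,E] q_used=1 → run A
t=4: queue=[E,A] q_used=0 → run E
t=5: queue=[E,A] q_used=1 → run E
t=6: queue=[A,E] q_used=0 → run A
t=7: queue=[A,E] q_used=1 → run A
t=8: queue=[E,A] q_used=0 → run E
t=9: queue=[E,A] q_used=1 → run E
t=10: queue=[A,E] q_used=0 → run A
t=11: queue=[E] q_used=0 → run E
t=12: (idle)
t=13: (idle)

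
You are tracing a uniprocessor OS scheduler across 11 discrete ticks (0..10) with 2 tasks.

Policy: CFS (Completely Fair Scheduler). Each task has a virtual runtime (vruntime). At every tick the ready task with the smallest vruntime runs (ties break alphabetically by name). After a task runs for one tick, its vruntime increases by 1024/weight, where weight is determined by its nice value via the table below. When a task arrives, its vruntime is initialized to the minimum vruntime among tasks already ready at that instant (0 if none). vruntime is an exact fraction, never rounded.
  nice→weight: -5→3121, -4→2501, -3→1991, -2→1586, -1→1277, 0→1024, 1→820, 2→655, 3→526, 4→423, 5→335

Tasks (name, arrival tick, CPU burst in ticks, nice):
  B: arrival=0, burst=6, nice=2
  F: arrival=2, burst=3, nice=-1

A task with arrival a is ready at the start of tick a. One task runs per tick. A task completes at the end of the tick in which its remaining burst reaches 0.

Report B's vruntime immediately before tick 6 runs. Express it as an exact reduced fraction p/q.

t=0: vr[B=0] → run B
t=1: vr[B=1024/655] → run B
t=2: vr[B=2048/655 F=2048/655] → run B
t=3: vr[B=3072/655 F=2048/655] → run F
t=4: vr[B=3072/655 F=3286016/836435] → run F
t=5: vr[B=3072/655 F=3956736/836435] → run B
t=6: vr[B=4096/655 F=3956736/836435] → run F
t=7: vr[B=4096/655] → run B
t=8: vr[B=1024/131] → run B
t=9: (idle)
t=10: (idle)

vruntime(B, start of tick 6) = 4096/655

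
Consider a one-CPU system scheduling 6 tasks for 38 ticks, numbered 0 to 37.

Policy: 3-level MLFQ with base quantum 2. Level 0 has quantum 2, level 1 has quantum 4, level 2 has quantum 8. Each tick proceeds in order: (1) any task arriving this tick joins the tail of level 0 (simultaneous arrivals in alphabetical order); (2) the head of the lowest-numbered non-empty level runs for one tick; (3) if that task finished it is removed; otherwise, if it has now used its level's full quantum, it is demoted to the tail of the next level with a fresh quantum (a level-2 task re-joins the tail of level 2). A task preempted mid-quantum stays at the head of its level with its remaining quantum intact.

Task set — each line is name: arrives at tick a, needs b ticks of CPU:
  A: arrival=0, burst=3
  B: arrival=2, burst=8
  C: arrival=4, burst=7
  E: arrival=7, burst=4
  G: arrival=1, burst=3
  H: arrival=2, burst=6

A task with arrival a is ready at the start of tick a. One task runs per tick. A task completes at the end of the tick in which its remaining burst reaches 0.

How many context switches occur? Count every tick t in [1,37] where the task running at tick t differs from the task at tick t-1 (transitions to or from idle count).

t=0: L0/L1/L2 = A/-/- → run A
t=1: L0/L1/L2 = AG/-/- → run A
t=2: L0/L1/L2 = GBH/A/- → run G
t=3: L0/L1/L2 = GBH/A/- → run G
t=4: L0/L1/L2 = BHC/AG/- → run B
t=5: L0/L1/L2 = BHC/AG/- → run B
t=6: L0/L1/L2 = HC/AGB/- → run H
t=7: L0/L1/L2 = HCE/AGB/- → run H
t=8: L0/L1/L2 = CE/AGBH/- → run C
t=9: L0/L1/L2 = CE/AGBH/- → run C
t=10: L0/L1/L2 = E/AGBHC/- → run E
t=11: L0/L1/L2 = E/AGBHC/- → run E
t=12: L0/L1/L2 = -/AGBHCE/- → run A
t=13: L0/L1/L2 = -/GBHCE/- → run G
t=14: L0/L1/L2 = -/BHCE/- → run B
t=15: L0/L1/L2 = -/BHCE/- → run B
t=16: L0/L1/L2 = -/BHCE/- → run B
t=17: L0/L1/L2 = -/BHCE/- → run B
t=18: L0/L1/L2 = -/HCE/B → run H
t=19: L0/L1/L2 = -/HCE/B → run H
t=20: L0/L1/L2 = -/HCE/B → run H
t=21: L0/L1/L2 = -/HCE/B → run H
t=22: L0/L1/L2 = -/CE/B → run C
t=23: L0/L1/L2 = -/CE/B → run C
t=24: L0/L1/L2 = -/CE/B → run C
t=25: L0/L1/L2 = -/CE/B → run C
t=26: L0/L1/L2 = -/E/BC → run E
t=27: L0/L1/L2 = -/E/BC → run E
t=28: L0/L1/L2 = -/-/BC → run B
t=29: L0/L1/L2 = -/-/BC → run B
t=30: L0/L1/L2 = -/-/C → run C
t=31: (idle)
t=32: (idle)
t=33: (idle)
t=34: (idle)
t=35: (idle)
t=36: (idle)
t=37: (idle)

context switches = 14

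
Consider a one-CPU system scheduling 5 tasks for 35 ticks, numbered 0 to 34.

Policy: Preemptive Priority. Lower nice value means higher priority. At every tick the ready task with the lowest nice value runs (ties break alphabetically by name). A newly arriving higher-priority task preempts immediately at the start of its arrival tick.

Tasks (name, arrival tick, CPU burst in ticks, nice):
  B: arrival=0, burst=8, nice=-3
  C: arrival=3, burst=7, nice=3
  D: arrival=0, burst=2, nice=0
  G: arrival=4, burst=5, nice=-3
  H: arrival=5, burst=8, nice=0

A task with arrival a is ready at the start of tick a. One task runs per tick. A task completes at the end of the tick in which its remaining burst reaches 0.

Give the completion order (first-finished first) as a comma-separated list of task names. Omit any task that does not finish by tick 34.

t=0: ready={B,D} → run B
t=1: ready={B,D} → run B
t=2: ready={B,D} → run B
t=3: ready={B,C,D} → run B
t=4: ready={B,C,D,G} → run B
t=5: ready={B,C,D,G,H} → run B
t=6: ready={B,C,D,G,H} → run B
t=7: ready={B,C,D,G,H} → run B
t=8: ready={C,D,G,H} → run G
t=9: ready={C,D,G,H} → run G
t=10: ready={C,D,G,H} → run G
t=11: ready={C,D,G,H} → run G
t=12: ready={C,D,G,H} → run G
t=13: ready={C,D,H} → run D
t=14: ready={C,D,H} → run D
t=15: ready={C,H} → run H
t=16: ready={C,H} → run H
t=17: ready={C,H} → run H
t=18: ready={C,H} → run H
t=19: ready={C,H} → run H
t=20: ready={C,H} → run H
t=21: ready={C,H} → run H
t=22: ready={C,H} → run H
t=23: ready={C} → run C
t=24: ready={C} → run C
t=25: ready={C} → run C
t=26: ready={C} → run C
t=27: ready={C} → run C
t=28: ready={C} → run C
t=29: ready={C} → run C
t=30: (idle)
t=31: (idle)
t=32: (idle)
t=33: (idle)
t=34: (idle)

completion order = B, G, D, H, C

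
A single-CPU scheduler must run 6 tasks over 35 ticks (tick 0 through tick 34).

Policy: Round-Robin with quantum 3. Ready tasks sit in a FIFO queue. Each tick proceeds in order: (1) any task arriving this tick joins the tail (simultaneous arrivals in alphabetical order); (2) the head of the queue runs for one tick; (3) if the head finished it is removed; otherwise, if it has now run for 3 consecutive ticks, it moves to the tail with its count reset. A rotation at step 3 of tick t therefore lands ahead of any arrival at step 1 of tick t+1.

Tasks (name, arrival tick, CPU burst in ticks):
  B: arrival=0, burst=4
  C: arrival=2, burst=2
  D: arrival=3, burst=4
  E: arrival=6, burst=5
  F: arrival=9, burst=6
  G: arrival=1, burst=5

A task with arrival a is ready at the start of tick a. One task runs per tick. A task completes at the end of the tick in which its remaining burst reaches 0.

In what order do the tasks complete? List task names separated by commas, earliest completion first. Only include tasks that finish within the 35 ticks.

completion order = C, B, G, D, E, F

t=0: queue=[B] q_used=0 → run B
t=1: queue=[B,G] q_used=1 → run B
t=2: queue=[B,G,C] q_used=2 → run B
t=3: queue=[G,C,B,D] q_used=0 → run G
t=4: queue=[G,C,B,D] q_used=1 → run G
t=5: queue=[G,C,B,D] q_used=2 → run G
t=6: queue=[C,B,D,G,E] q_used=0 → run C
t=7: queue=[C,B,D,G,E] q_used=1 → run C
t=8: queue=[B,D,G,E] q_used=0 → run B
t=9: queue=[D,G,E,F] q_used=0 → run D
t=10: queue=[D,G,E,F] q_used=1 → run D
t=11: queue=[D,G,E,F] q_used=2 → run D
t=12: queue=[G,E,F,D] q_used=0 → run G
t=13: queue=[G,E,F,D] q_used=1 → run G
t=14: queue=[E,F,D] q_used=0 → run E
t=15: queue=[E,F,D] q_used=1 → run E
t=16: queue=[E,F,D] q_used=2 → run E
t=17: queue=[F,D,E] q_used=0 → run F
t=18: queue=[F,D,E] q_used=1 → run F
t=19: queue=[F,D,E] q_used=2 → run F
t=20: queue=[D,E,F] q_used=0 → run D
t=21: queue=[E,F] q_used=0 → run E
t=22: queue=[E,F] q_used=1 → run E
t=23: queue=[F] q_used=0 → run F
t=24: queue=[F] q_used=1 → run F
t=25: queue=[F] q_used=2 → run F
t=26: (idle)
t=27: (idle)
t=28: (idle)
t=29: (idle)
t=30: (idle)
t=31: (idle)
t=32: (idle)
t=33: (idle)
t=34: (idle)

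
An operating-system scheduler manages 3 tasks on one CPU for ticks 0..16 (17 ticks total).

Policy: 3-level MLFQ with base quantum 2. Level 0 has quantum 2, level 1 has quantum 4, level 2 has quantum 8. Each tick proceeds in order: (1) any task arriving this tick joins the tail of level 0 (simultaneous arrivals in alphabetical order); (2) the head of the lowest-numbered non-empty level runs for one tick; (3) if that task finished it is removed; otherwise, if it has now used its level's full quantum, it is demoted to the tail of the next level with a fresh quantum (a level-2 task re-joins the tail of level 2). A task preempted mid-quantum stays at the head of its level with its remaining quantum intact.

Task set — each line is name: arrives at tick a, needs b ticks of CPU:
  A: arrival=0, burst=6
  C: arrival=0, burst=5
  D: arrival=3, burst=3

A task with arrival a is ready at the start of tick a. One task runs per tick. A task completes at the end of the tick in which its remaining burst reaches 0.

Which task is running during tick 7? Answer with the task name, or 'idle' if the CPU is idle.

running at tick 7 = A

t=0: L0/L1/L2 = AC/-/- → run A
t=1: L0/L1/L2 = AC/-/- → run A
t=2: L0/L1/L2 = C/A/- → run C
t=3: L0/L1/L2 = CD/A/- → run C
t=4: L0/L1/L2 = D/AC/- → run D
t=5: L0/L1/L2 = D/AC/- → run D
t=6: L0/L1/L2 = -/ACD/- → run A
t=7: L0/L1/L2 = -/ACD/- → run A
t=8: L0/L1/L2 = -/ACD/- → run A
t=9: L0/L1/L2 = -/ACD/- → run A
t=10: L0/L1/L2 = -/CD/- → run C
t=11: L0/L1/L2 = -/CD/- → run C
t=12: L0/L1/L2 = -/CD/- → run C
t=13: L0/L1/L2 = -/D/- → run D
t=14: (idle)
t=15: (idle)
t=16: (idle)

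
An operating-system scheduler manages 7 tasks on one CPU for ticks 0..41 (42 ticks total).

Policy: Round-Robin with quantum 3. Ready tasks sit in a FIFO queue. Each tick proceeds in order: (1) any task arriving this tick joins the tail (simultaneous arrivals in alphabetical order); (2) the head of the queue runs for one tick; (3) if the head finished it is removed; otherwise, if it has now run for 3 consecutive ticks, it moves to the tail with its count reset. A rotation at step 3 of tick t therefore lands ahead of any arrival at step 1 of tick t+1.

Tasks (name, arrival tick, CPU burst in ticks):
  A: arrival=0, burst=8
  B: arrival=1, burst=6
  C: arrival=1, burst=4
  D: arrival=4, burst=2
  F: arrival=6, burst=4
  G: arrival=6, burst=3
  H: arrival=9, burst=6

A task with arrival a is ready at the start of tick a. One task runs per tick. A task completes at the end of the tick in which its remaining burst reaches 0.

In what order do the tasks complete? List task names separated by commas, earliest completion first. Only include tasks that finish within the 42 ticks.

t=0: queue=[A] q_used=0 → run A
t=1: queue=[A,B,C] q_used=1 → run A
t=2: queue=[A,B,C] q_used=2 → run A
t=3: queue=[B,C,A] q_used=0 → run B
t=4: queue=[B,C,A,D] q_used=1 → run B
t=5: queue=[B,C,A,D] q_used=2 → run B
t=6: queue=[C,A,D,B,F,G] q_used=0 → run C
t=7: queue=[C,A,D,B,F,G] q_used=1 → run C
t=8: queue=[C,A,D,B,F,G] q_used=2 → run C
t=9: queue=[A,D,B,F,G,C,H] q_used=0 → run A
t=10: queue=[A,D,B,F,G,C,H] q_used=1 → run A
t=11: queue=[A,D,B,F,G,C,H] q_used=2 → run A
t=12: queue=[D,B,F,G,C,H,A] q_used=0 → run D
t=13: queue=[D,B,F,G,C,H,A] q_used=1 → run D
t=14: queue=[B,F,G,C,H,A] q_used=0 → run B
t=15: queue=[B,F,G,C,H,A] q_used=1 → run B
t=16: queue=[B,F,G,C,H,A] q_used=2 → run B
t=17: queue=[F,G,C,H,A] q_used=0 → run F
t=18: queue=[F,G,C,H,A] q_used=1 → run F
t=19: queue=[F,G,C,H,A] q_used=2 → run F
t=20: queue=[G,C,H,A,F] q_used=0 → run G
t=21: queue=[G,C,H,A,F] q_used=1 → run G
t=22: queue=[G,C,H,A,F] q_used=2 → run G
t=23: queue=[C,H,A,F] q_used=0 → run C
t=24: queue=[H,A,F] q_used=0 → run H
t=25: queue=[H,A,F] q_used=1 → run H
t=26: queue=[H,A,F] q_used=2 → run H
t=27: queue=[A,F,H] q_used=0 → run A
t=28: queue=[A,F,H] q_used=1 → run A
t=29: queue=[F,H] q_used=0 → run F
t=30: queue=[H] q_used=0 → run H
t=31: queue=[H] q_used=1 → run H
t=32: queue=[H] q_used=2 → run H
t=33: (idle)
t=34: (idle)
t=35: (idle)
t=36: (idle)
t=37: (idle)
t=38: (idle)
t=39: (idle)
t=40: (idle)
t=41: (idle)

completion order = D, B, G, C, A, F, H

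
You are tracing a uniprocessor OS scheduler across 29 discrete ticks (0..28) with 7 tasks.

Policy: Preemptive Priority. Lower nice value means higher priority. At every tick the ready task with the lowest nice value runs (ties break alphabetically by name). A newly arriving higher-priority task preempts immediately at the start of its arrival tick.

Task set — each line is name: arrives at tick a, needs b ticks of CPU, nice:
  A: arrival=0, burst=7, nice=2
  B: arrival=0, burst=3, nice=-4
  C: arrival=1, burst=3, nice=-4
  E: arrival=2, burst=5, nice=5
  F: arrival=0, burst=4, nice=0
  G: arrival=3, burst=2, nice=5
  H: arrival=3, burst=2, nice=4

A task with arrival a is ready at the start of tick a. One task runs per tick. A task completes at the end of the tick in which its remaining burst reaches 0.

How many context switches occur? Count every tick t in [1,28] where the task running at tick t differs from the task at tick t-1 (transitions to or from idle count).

context switches = 7

t=0: ready={A,B,F} → run B
t=1: ready={A,B,C,F} → run B
t=2: ready={A,B,C,E,F} → run B
t=3: ready={A,C,E,F,G,H} → run C
t=4: ready={A,C,E,F,G,H} → run C
t=5: ready={A,C,E,F,G,H} → run C
t=6: ready={A,E,F,G,H} → run F
t=7: ready={A,E,F,G,H} → run F
t=8: ready={A,E,F,G,H} → run F
t=9: ready={A,E,F,G,H} → run F
t=10: ready={A,E,G,H} → run A
t=11: ready={A,E,G,H} → run A
t=12: ready={A,E,G,H} → run A
t=13: ready={A,E,G,H} → run A
t=14: ready={A,E,G,H} → run A
t=15: ready={A,E,G,H} → run A
t=16: ready={A,E,G,H} → run A
t=17: ready={E,G,H} → run H
t=18: ready={E,G,H} → run H
t=19: ready={E,G} → run E
t=20: ready={E,G} → run E
t=21: ready={E,G} → run E
t=22: ready={E,G} → run E
t=23: ready={E,G} → run E
t=24: ready={G} → run G
t=25: ready={G} → run G
t=26: (idle)
t=27: (idle)
t=28: (idle)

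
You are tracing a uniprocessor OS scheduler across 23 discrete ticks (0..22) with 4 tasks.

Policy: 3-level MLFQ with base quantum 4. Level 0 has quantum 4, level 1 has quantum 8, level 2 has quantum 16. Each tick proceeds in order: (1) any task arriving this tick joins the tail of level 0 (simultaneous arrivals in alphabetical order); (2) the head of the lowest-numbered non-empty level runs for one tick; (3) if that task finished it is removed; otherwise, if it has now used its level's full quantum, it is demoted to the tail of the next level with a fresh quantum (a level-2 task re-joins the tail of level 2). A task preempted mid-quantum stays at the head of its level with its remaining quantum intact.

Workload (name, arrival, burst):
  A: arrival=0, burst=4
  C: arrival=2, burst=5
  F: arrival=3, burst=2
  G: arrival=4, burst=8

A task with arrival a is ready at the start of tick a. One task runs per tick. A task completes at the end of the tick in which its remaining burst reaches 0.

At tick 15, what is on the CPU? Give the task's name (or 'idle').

running at tick 15 = G

t=0: L0/L1/L2 = A/-/- → run A
t=1: L0/L1/L2 = A/-/- → run A
t=2: L0/L1/L2 = AC/-/- → run A
t=3: L0/L1/L2 = ACF/-/- → run A
t=4: L0/L1/L2 = CFG/-/- → run C
t=5: L0/L1/L2 = CFG/-/- → run C
t=6: L0/L1/L2 = CFG/-/- → run C
t=7: L0/L1/L2 = CFG/-/- → run C
t=8: L0/L1/L2 = FG/C/- → run F
t=9: L0/L1/L2 = FG/C/- → run F
t=10: L0/L1/L2 = G/C/- → run G
t=11: L0/L1/L2 = G/C/- → run G
t=12: L0/L1/L2 = G/C/- → run G
t=13: L0/L1/L2 = G/C/- → run G
t=14: L0/L1/L2 = -/CG/- → run C
t=15: L0/L1/L2 = -/G/- → run G
t=16: L0/L1/L2 = -/G/- → run G
t=17: L0/L1/L2 = -/G/- → run G
t=18: L0/L1/L2 = -/G/- → run G
t=19: (idle)
t=20: (idle)
t=21: (idle)
t=22: (idle)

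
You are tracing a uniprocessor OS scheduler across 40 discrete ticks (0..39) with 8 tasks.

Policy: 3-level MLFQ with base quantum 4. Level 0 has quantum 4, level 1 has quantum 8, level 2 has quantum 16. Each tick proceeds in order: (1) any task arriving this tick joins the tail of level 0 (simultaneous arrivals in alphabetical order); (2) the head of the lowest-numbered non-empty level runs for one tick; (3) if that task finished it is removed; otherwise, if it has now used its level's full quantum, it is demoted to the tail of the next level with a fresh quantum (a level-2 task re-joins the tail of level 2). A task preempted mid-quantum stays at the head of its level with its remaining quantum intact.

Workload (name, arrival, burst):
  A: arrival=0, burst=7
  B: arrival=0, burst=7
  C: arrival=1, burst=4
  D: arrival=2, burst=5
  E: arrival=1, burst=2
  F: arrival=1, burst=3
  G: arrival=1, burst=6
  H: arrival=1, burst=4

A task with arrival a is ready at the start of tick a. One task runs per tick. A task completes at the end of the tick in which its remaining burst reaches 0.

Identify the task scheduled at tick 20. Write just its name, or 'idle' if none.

running at tick 20 = G

t=0: L0/L1/L2 = AB/-/- → run A
t=1: L0/L1/L2 = ABCEFGH/-/- → run A
t=2: L0/L1/L2 = ABCEFGHD/-/- → run A
t=3: L0/L1/L2 = ABCEFGHD/-/- → run A
t=4: L0/L1/L2 = BCEFGHD/A/- → run B
t=5: L0/L1/L2 = BCEFGHD/A/- → run B
t=6: L0/L1/L2 = BCEFGHD/A/- → run B
t=7: L0/L1/L2 = BCEFGHD/A/- → run B
t=8: L0/L1/L2 = CEFGHD/AB/- → run C
t=9: L0/L1/L2 = CEFGHD/AB/- → run C
t=10: L0/L1/L2 = CEFGHD/AB/- → run C
t=11: L0/L1/L2 = CEFGHD/AB/- → run C
t=12: L0/L1/L2 = EFGHD/AB/- → run E
t=13: L0/L1/L2 = EFGHD/AB/- → run E
t=14: L0/L1/L2 = FGHD/AB/- → run F
t=15: L0/L1/L2 = FGHD/AB/- → run F
t=16: L0/L1/L2 = FGHD/AB/- → run F
t=17: L0/L1/L2 = GHD/AB/- → run G
t=18: L0/L1/L2 = GHD/AB/- → run G
t=19: L0/L1/L2 = GHD/AB/- → run G
t=20: L0/L1/L2 = GHD/AB/- → run G
t=21: L0/L1/L2 = HD/ABG/- → run H
t=22: L0/L1/L2 = HD/ABG/- → run H
t=23: L0/L1/L2 = HD/ABG/- → run H
t=24: L0/L1/L2 = HD/ABG/- → run H
t=25: L0/L1/L2 = D/ABG/- → run D
t=26: L0/L1/L2 = D/ABG/- → run D
t=27: L0/L1/L2 = D/ABG/- → run D
t=28: L0/L1/L2 = D/ABG/- → run D
t=29: L0/L1/L2 = -/ABGD/- → run A
t=30: L0/L1/L2 = -/ABGD/- → run A
t=31: L0/L1/L2 = -/ABGD/- → run A
t=32: L0/L1/L2 = -/BGD/- → run B
t=33: L0/L1/L2 = -/BGD/- → run B
t=34: L0/L1/L2 = -/BGD/- → run B
t=35: L0/L1/L2 = -/GD/- → run G
t=36: L0/L1/L2 = -/GD/- → run G
t=37: L0/L1/L2 = -/D/- → run D
t=38: (idle)
t=39: (idle)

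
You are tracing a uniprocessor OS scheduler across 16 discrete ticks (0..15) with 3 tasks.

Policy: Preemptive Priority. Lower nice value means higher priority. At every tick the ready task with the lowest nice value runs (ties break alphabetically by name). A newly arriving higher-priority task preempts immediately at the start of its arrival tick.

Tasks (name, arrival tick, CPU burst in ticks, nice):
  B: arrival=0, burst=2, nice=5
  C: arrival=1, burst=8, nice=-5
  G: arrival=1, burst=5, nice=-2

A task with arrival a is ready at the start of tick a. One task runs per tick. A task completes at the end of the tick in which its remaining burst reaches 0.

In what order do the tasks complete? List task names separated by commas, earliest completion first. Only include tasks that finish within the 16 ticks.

t=0: ready={B} → run B
t=1: ready={B,C,G} → run C
t=2: ready={B,C,G} → run C
t=3: ready={B,C,G} → run C
t=4: ready={B,C,G} → run C
t=5: ready={B,C,G} → run C
t=6: ready={B,C,G} → run C
t=7: ready={B,C,G} → run C
t=8: ready={B,C,G} → run C
t=9: ready={B,G} → run G
t=10: ready={B,G} → run G
t=11: ready={B,G} → run G
t=12: ready={B,G} → run G
t=13: ready={B,G} → run G
t=14: ready={B} → run B
t=15: (idle)

completion order = C, G, B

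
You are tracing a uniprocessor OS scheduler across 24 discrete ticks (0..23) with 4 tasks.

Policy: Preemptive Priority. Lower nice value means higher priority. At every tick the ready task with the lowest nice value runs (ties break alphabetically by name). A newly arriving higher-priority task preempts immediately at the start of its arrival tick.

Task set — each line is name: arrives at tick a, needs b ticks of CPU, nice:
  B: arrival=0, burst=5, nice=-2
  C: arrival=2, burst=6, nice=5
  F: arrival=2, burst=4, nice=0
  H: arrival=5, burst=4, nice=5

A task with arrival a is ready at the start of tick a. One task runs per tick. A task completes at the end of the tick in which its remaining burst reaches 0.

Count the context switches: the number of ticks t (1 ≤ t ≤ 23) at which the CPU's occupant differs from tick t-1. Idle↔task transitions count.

context switches = 4

t=0: ready={B} → run B
t=1: ready={B} → run B
t=2: ready={B,C,F} → run B
t=3: ready={B,C,F} → run B
t=4: ready={B,C,F} → run B
t=5: ready={C,F,H} → run F
t=6: ready={C,F,H} → run F
t=7: ready={C,F,H} → run F
t=8: ready={C,F,H} → run F
t=9: ready={C,H} → run C
t=10: ready={C,H} → run C
t=11: ready={C,H} → run C
t=12: ready={C,H} → run C
t=13: ready={C,H} → run C
t=14: ready={C,H} → run C
t=15: ready={H} → run H
t=16: ready={H} → run H
t=17: ready={H} → run H
t=18: ready={H} → run H
t=19: (idle)
t=20: (idle)
t=21: (idle)
t=22: (idle)
t=23: (idle)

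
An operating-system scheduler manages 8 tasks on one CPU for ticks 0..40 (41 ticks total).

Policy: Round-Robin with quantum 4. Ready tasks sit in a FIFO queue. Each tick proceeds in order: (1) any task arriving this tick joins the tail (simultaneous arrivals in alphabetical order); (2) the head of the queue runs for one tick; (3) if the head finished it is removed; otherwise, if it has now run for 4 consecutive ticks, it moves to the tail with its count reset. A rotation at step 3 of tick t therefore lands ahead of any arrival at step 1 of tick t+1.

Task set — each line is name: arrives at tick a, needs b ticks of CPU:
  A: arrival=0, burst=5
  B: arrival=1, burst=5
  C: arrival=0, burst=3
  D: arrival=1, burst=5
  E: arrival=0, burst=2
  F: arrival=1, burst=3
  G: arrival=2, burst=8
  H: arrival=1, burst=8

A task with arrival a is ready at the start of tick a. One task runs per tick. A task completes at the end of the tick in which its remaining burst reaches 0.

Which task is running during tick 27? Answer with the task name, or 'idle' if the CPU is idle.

running at tick 27 = G

t=0: queue=[A,C,E] q_used=0 → run A
t=1: queue=[A,C,E,B,D,F,H] q_used=1 → run A
t=2: queue=[A,C,E,B,D,F,H,G] q_used=2 → run A
t=3: queue=[A,C,E,B,D,F,H,G] q_used=3 → run A
t=4: queue=[C,E,B,D,F,H,G,A] q_used=0 → run C
t=5: queue=[C,E,B,D,F,H,G,A] q_used=1 → run C
t=6: queue=[C,E,B,D,F,H,G,A] q_used=2 → run C
t=7: queue=[E,B,D,F,H,G,A] q_used=0 → run E
t=8: queue=[E,B,D,F,H,G,A] q_used=1 → run E
t=9: queue=[B,D,F,H,G,A] q_used=0 → run B
t=10: queue=[B,D,F,H,G,A] q_used=1 → run B
t=11: queue=[B,D,F,H,G,A] q_used=2 → run B
t=12: queue=[B,D,F,H,G,A] q_used=3 → run B
t=13: queue=[D,F,H,G,A,B] q_used=0 → run D
t=14: queue=[D,F,H,G,A,B] q_used=1 → run D
t=15: queue=[D,F,H,G,A,B] q_used=2 → run D
t=16: queue=[D,F,H,G,A,B] q_used=3 → run D
t=17: queue=[F,H,G,A,B,D] q_used=0 → run F
t=18: queue=[F,H,G,A,B,D] q_used=1 → run F
t=19: queue=[F,H,G,A,B,D] q_used=2 → run F
t=20: queue=[H,G,A,B,D] q_used=0 → run H
t=21: queue=[H,G,A,B,D] q_used=1 → run H
t=22: queue=[H,G,A,B,D] q_used=2 → run H
t=23: queue=[H,G,A,B,D] q_used=3 → run H
t=24: queue=[G,A,B,D,H] q_used=0 → run G
t=25: queue=[G,A,B,D,H] q_used=1 → run G
t=26: queue=[G,A,B,D,H] q_used=2 → run G
t=27: queue=[G,A,B,D,H] q_used=3 → run G
t=28: queue=[A,B,D,H,G] q_used=0 → run A
t=29: queue=[B,D,H,G] q_used=0 → run B
t=30: queue=[D,H,G] q_used=0 → run D
t=31: queue=[H,G] q_used=0 → run H
t=32: queue=[H,G] q_used=1 → run H
t=33: queue=[H,G] q_used=2 → run H
t=34: queue=[H,G] q_used=3 → run H
t=35: queue=[G] q_used=0 → run G
t=36: queue=[G] q_used=1 → run G
t=37: queue=[G] q_used=2 → run G
t=38: queue=[G] q_used=3 → run G
t=39: (idle)
t=40: (idle)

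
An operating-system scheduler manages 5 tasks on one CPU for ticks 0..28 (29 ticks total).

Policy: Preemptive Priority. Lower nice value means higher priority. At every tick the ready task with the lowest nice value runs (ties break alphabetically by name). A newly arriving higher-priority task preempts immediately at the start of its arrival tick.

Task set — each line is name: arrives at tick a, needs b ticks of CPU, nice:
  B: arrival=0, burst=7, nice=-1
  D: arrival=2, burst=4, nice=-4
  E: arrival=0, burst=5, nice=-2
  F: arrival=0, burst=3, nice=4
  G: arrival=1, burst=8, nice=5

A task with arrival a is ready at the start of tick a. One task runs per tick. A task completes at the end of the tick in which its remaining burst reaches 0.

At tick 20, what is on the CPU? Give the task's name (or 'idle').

t=0: ready={B,E,F} → run E
t=1: ready={B,E,F,G} → run E
t=2: ready={B,D,E,F,G} → run D
t=3: ready={B,D,E,F,G} → run D
t=4: ready={B,D,E,F,G} → run D
t=5: ready={B,D,E,F,G} → run D
t=6: ready={B,E,F,G} → run E
t=7: ready={B,E,F,G} → run E
t=8: ready={B,E,F,G} → run E
t=9: ready={B,F,G} → run B
t=10: ready={B,F,G} → run B
t=11: ready={B,F,G} → run B
t=12: ready={B,F,G} → run B
t=13: ready={B,F,G} → run B
t=14: ready={B,F,G} → run B
t=15: ready={B,F,G} → run B
t=16: ready={F,G} → run F
t=17: ready={F,G} → run F
t=18: ready={F,G} → run F
t=19: ready={G} → run G
t=20: ready={G} → run G
t=21: ready={G} → run G
t=22: ready={G} → run G
t=23: ready={G} → run G
t=24: ready={G} → run G
t=25: ready={G} → run G
t=26: ready={G} → run G
t=27: (idle)
t=28: (idle)

running at tick 20 = G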